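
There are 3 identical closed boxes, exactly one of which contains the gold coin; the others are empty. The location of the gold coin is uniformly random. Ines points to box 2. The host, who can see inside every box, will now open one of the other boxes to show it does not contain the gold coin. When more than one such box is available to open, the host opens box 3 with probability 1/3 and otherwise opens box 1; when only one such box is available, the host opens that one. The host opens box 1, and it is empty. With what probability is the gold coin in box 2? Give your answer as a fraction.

2/5

Apply Bayes' rule, conditioning on where the gold coin actually is.
If it is in box 1 (prior 1/3): the host opened box 1, so this case is ruled out; weight (1/3)·0 = 0.
If it is in box 2 (prior 1/3): box 3 is available but not opened, probability 2/3; weight (1/3)·(2/3) = 2/9.
If it is in box 3 (prior 1/3): only box 1 is available, probability 1; weight (1/3)·1 = 1/3.
The weights sum to 5/9.
So P(the gold coin in box 2 | the host opened box 1) = (2/9) / (5/9) = 2/5.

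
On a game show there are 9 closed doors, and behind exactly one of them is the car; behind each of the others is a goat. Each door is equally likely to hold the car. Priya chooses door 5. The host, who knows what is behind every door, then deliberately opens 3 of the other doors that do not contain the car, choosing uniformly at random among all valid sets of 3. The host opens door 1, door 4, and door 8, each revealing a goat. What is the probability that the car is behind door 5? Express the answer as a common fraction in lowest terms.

1/9

Condition on the true location of the car.
If it is behind any of doors 1, 4, and 8 (prior 1/9 each): that door was opened and seen not to hold the prize — ruled out; weight (1/9)·0 = 0 each.
If it is behind any of doors 2, 3, 6, 7, and 9 (prior 1/9 each): the host has 35 equally likely choices, so probability 1/35; weight (1/9)·(1/35) = 1/315 each.
If it is behind door 5 (prior 1/9): the host has 56 equally likely choices, so probability 1/56; weight (1/9)·(1/56) = 1/504.
The weights sum to 1/56.
So P(the car behind door 5 | the host opened door 1, door 4, and door 8) = (1/504) / (1/56) = 1/9.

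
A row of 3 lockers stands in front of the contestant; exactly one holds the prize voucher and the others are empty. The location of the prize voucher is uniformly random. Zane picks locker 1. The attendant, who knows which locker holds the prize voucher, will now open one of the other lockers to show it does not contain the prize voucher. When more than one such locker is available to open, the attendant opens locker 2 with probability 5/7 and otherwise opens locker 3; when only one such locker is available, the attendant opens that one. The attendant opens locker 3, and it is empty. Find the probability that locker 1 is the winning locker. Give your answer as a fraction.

Apply Bayes' rule, conditioning on where the prize voucher actually is.
If it is in locker 1 (prior 1/3): locker 2 is available but not opened, probability 2/7; weight (1/3)·(2/7) = 2/21.
If it is in locker 2 (prior 1/3): only locker 3 is available, probability 1; weight (1/3)·1 = 1/3.
If it is in locker 3 (prior 1/3): the attendant opened locker 3, so this case is ruled out; weight (1/3)·0 = 0.
The weights sum to 3/7.
So P(the prize voucher in locker 1 | the attendant opened locker 3) = (2/21) / (3/7) = 2/9.

2/9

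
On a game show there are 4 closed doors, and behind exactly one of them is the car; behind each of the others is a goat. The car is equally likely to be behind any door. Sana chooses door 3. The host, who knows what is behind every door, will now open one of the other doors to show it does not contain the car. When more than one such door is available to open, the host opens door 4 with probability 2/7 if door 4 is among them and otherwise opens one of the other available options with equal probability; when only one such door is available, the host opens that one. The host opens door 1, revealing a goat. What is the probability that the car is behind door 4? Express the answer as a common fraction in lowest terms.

Consider each possible location of the car in turn.
If it is behind door 1 (prior 1/4): the host opened door 1, so this case is ruled out; weight (1/4)·0 = 0.
If it is behind door 2 (prior 1/4): door 4 is available but not opened, probability 5/7; weight (1/4)·(5/7) = 5/28.
If it is behind door 3 (prior 1/4): door 4 is available but not opened; door 1 gets probability (1 − 2/7)/2 = 5/14; weight (1/4)·(5/14) = 5/56.
If it is behind door 4 (prior 1/4): door 4 holds the prize so is unavailable; the host chooses uniformly among the 2 others, probability 1/2; weight (1/4)·(1/2) = 1/8.
The weights sum to 11/28.
So P(the car behind door 4 | the host opened door 1) = (1/8) / (11/28) = 7/22.

7/22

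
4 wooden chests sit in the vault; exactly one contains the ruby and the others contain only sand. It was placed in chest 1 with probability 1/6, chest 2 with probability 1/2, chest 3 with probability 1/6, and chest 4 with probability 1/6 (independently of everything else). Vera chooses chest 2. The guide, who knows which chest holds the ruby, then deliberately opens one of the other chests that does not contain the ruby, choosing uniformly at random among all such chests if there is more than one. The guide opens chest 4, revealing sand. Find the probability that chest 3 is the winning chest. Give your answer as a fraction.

1/4

Condition on the true location of the ruby.
If it is in either of chests 1 and 3 (prior 1/6 each): the guide has 2 equally likely choices, so probability 1/2; weight (1/6)·(1/2) = 1/12 each.
If it is in chest 2 (prior 1/2): the guide has 3 equally likely choices, so probability 1/3; weight (1/2)·(1/3) = 1/6.
If it is in chest 4 (prior 1/6): the guide opened chest 4, so this case is ruled out; weight (1/6)·0 = 0.
The weights sum to 1/3.
So P(the ruby in chest 3 | the guide opened chest 4) = (1/12) / (1/3) = 1/4.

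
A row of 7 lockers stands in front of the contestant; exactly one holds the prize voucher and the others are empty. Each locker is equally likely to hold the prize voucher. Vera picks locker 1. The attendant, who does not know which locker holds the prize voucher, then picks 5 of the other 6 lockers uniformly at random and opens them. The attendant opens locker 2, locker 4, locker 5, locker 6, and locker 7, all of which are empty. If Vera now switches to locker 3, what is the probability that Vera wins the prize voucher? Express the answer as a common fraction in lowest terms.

Apply Bayes' rule, conditioning on where the prize voucher actually is.
If it is in either of lockers 1 and 3 (prior 1/7 each): the attendant picks exactly this set with probability 1/6 regardless, and none is the prize; weight (1/7)·(1/6) = 1/42 each.
If it is in any of lockers 2, 4, 5, 6, and 7 (prior 1/7 each): that locker was opened and seen not to hold the prize — ruled out; weight (1/7)·0 = 0 each.
The weights sum to 1/21.
So P(the prize voucher in locker 3 | the attendant opened locker 2, locker 4, locker 5, locker 6, and locker 7) = (1/42) / (1/21) = 1/2.

1/2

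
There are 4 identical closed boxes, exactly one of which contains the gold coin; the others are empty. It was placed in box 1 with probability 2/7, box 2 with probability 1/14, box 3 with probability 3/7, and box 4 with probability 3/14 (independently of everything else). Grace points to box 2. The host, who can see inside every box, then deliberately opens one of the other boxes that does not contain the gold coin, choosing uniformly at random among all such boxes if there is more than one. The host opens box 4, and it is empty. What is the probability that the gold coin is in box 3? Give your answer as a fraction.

Apply Bayes' rule, conditioning on where the gold coin actually is.
If it is in box 1 (prior 2/7): the host has 2 equally likely choices, so probability 1/2; weight (2/7)·(1/2) = 1/7.
If it is in box 2 (prior 1/14): the host has 3 equally likely choices, so probability 1/3; weight (1/14)·(1/3) = 1/42.
If it is in box 3 (prior 3/7): the host has 2 equally likely choices, so probability 1/2; weight (3/7)·(1/2) = 3/14.
If it is in box 4 (prior 3/14): the host opened box 4, so this case is ruled out; weight (3/14)·0 = 0.
The weights sum to 8/21.
So P(the gold coin in box 3 | the host opened box 4) = (3/14) / (8/21) = 9/16.

9/16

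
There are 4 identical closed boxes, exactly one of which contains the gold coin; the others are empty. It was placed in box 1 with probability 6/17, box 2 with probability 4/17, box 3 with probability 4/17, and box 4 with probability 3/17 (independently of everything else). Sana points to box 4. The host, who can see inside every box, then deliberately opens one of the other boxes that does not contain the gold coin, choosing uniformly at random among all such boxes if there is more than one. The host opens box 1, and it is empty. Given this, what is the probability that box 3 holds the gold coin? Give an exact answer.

Apply Bayes' rule, conditioning on where the gold coin actually is.
If it is in box 1 (prior 6/17): the host opened box 1, so this case is ruled out; weight (6/17)·0 = 0.
If it is in either of boxes 2 and 3 (prior 4/17 each): the host has 2 equally likely choices, so probability 1/2; weight (4/17)·(1/2) = 2/17 each.
If it is in box 4 (prior 3/17): the host has 3 equally likely choices, so probability 1/3; weight (3/17)·(1/3) = 1/17.
The weights sum to 5/17.
So P(the gold coin in box 3 | the host opened box 1) = (2/17) / (5/17) = 2/5.

2/5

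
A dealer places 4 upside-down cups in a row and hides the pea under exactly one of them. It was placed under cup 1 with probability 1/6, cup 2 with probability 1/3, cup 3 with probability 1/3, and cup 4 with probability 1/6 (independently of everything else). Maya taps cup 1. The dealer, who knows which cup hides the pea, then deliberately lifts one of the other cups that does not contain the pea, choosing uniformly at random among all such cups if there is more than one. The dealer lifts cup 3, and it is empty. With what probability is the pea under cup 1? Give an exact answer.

2/11

Consider each possible location of the pea in turn.
If it is under cup 1 (prior 1/6): the dealer has 3 equally likely choices, so probability 1/3; weight (1/6)·(1/3) = 1/18.
If it is under cup 2 (prior 1/3): the dealer has 2 equally likely choices, so probability 1/2; weight (1/3)·(1/2) = 1/6.
If it is under cup 3 (prior 1/3): the dealer opened cup 3, so this case is ruled out; weight (1/3)·0 = 0.
If it is under cup 4 (prior 1/6): the dealer has 2 equally likely choices, so probability 1/2; weight (1/6)·(1/2) = 1/12.
The weights sum to 11/36.
So P(the pea under cup 1 | the dealer opened cup 3) = (1/18) / (11/36) = 2/11.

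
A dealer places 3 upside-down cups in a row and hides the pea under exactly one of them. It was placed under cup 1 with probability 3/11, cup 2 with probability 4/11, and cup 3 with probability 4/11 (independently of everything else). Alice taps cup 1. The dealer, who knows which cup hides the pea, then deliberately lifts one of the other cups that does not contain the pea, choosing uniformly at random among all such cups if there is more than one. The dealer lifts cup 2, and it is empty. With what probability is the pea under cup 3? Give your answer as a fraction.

8/11

Condition on the true location of the pea.
If it is under cup 1 (prior 3/11): the dealer has 2 equally likely choices, so probability 1/2; weight (3/11)·(1/2) = 3/22.
If it is under cup 2 (prior 4/11): the dealer opened cup 2, so this case is ruled out; weight (4/11)·0 = 0.
If it is under cup 3 (prior 4/11): the dealer has no choice, probability 1; weight (4/11)·1 = 4/11.
The weights sum to 1/2.
So P(the pea under cup 3 | the dealer opened cup 2) = (4/11) / (1/2) = 8/11.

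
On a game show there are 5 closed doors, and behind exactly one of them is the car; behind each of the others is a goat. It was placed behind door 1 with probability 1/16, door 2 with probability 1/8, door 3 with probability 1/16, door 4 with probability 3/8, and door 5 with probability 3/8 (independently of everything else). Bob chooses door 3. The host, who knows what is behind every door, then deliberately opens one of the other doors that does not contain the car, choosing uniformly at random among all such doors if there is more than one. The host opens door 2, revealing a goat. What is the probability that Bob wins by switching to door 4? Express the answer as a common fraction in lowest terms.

Apply Bayes' rule, conditioning on where the car actually is.
If it is behind door 1 (prior 1/16): the host has 3 equally likely choices, so probability 1/3; weight (1/16)·(1/3) = 1/48.
If it is behind door 2 (prior 1/8): the host opened door 2, so this case is ruled out; weight (1/8)·0 = 0.
If it is behind door 3 (prior 1/16): the host has 4 equally likely choices, so probability 1/4; weight (1/16)·(1/4) = 1/64.
If it is behind either of doors 4 and 5 (prior 3/8 each): the host has 3 equally likely choices, so probability 1/3; weight (3/8)·(1/3) = 1/8 each.
The weights sum to 55/192.
So P(the car behind door 4 | the host opened door 2) = (1/8) / (55/192) = 24/55.

24/55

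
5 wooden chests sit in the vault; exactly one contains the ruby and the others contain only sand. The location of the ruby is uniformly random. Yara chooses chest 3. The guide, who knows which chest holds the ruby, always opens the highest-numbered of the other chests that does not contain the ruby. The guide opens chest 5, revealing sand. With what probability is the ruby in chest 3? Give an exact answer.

Apply Bayes' rule, conditioning on where the ruby actually is.
If it is in any of chests 1, 2, 3, and 4 (prior 1/5 each): chest 5 is the highest-numbered option available, probability 1; weight (1/5)·1 = 1/5 each.
If it is in chest 5 (prior 1/5): the guide opened chest 5, so this case is ruled out; weight (1/5)·0 = 0.
The weights sum to 4/5.
So P(the ruby in chest 3 | the guide opened chest 5) = (1/5) / (4/5) = 1/4.

1/4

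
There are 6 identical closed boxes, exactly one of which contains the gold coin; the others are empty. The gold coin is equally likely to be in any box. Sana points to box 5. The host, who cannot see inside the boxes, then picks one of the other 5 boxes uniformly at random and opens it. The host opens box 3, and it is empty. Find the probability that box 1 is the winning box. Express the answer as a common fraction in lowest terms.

Consider each possible location of the gold coin in turn.
If it is in any of boxes 1, 2, 4, 5, and 6 (prior 1/6 each): the host picks box 3 with probability 1/5 regardless, and it is not the prize; weight (1/6)·(1/5) = 1/30 each.
If it is in box 3 (prior 1/6): the host opened box 3, so this case is ruled out; weight (1/6)·0 = 0.
The weights sum to 1/6.
So P(the gold coin in box 1 | the host opened box 3) = (1/30) / (1/6) = 1/5.

1/5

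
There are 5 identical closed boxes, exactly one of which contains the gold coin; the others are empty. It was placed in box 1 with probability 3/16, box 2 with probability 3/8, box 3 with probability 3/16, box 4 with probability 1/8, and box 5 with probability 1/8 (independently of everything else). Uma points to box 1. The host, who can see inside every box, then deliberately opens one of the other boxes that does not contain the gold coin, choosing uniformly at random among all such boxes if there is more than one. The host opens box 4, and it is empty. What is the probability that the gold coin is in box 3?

12/53

Apply Bayes' rule, conditioning on where the gold coin actually is.
If it is in box 1 (prior 3/16): the host has 4 equally likely choices, so probability 1/4; weight (3/16)·(1/4) = 3/64.
If it is in box 2 (prior 3/8): the host has 3 equally likely choices, so probability 1/3; weight (3/8)·(1/3) = 1/8.
If it is in box 3 (prior 3/16): the host has 3 equally likely choices, so probability 1/3; weight (3/16)·(1/3) = 1/16.
If it is in box 4 (prior 1/8): the host opened box 4, so this case is ruled out; weight (1/8)·0 = 0.
If it is in box 5 (prior 1/8): the host has 3 equally likely choices, so probability 1/3; weight (1/8)·(1/3) = 1/24.
The weights sum to 53/192.
So P(the gold coin in box 3 | the host opened box 4) = (1/16) / (53/192) = 12/53.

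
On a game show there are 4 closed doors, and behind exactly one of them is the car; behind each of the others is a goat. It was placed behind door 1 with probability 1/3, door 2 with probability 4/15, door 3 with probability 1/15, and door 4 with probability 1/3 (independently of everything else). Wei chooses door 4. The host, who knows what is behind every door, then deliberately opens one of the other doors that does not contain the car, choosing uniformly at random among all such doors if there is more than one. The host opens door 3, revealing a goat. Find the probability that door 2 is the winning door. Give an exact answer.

12/37

Apply Bayes' rule, conditioning on where the car actually is.
If it is behind door 1 (prior 1/3): the host has 2 equally likely choices, so probability 1/2; weight (1/3)·(1/2) = 1/6.
If it is behind door 2 (prior 4/15): the host has 2 equally likely choices, so probability 1/2; weight (4/15)·(1/2) = 2/15.
If it is behind door 3 (prior 1/15): the host opened door 3, so this case is ruled out; weight (1/15)·0 = 0.
If it is behind door 4 (prior 1/3): the host has 3 equally likely choices, so probability 1/3; weight (1/3)·(1/3) = 1/9.
The weights sum to 37/90.
So P(the car behind door 2 | the host opened door 3) = (2/15) / (37/90) = 12/37.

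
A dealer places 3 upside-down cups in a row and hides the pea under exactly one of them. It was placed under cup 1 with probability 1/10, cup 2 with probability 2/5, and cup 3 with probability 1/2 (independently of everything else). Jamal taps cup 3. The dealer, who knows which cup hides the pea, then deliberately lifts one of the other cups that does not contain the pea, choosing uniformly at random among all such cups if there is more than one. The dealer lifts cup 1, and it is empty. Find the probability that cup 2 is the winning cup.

8/13

Apply Bayes' rule, conditioning on where the pea actually is.
If it is under cup 1 (prior 1/10): the dealer opened cup 1, so this case is ruled out; weight (1/10)·0 = 0.
If it is under cup 2 (prior 2/5): the dealer has no choice, probability 1; weight (2/5)·1 = 2/5.
If it is under cup 3 (prior 1/2): the dealer has 2 equally likely choices, so probability 1/2; weight (1/2)·(1/2) = 1/4.
The weights sum to 13/20.
So P(the pea under cup 2 | the dealer opened cup 1) = (2/5) / (13/20) = 8/13.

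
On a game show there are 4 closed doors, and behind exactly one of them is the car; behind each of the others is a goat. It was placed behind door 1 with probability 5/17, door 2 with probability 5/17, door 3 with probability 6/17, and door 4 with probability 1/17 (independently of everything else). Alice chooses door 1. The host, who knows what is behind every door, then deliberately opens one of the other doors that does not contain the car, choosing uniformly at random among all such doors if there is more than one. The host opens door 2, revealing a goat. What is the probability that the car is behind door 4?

3/31

Apply Bayes' rule, conditioning on where the car actually is.
If it is behind door 1 (prior 5/17): the host has 3 equally likely choices, so probability 1/3; weight (5/17)·(1/3) = 5/51.
If it is behind door 2 (prior 5/17): the host opened door 2, so this case is ruled out; weight (5/17)·0 = 0.
If it is behind door 3 (prior 6/17): the host has 2 equally likely choices, so probability 1/2; weight (6/17)·(1/2) = 3/17.
If it is behind door 4 (prior 1/17): the host has 2 equally likely choices, so probability 1/2; weight (1/17)·(1/2) = 1/34.
The weights sum to 31/102.
So P(the car behind door 4 | the host opened door 2) = (1/34) / (31/102) = 3/31.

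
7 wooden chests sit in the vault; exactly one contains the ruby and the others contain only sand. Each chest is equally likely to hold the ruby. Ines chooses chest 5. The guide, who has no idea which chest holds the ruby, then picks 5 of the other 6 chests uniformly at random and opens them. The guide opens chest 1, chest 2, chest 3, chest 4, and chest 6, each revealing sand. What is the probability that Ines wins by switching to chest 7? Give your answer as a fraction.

1/2

Because the guide chose which chests to open without knowing where the ruby is, the choice is independent of the prize location. Learning that none of the 5 opened chests holds the ruby simply rules out those 5 locations and leaves the remaining 2 chests still equally likely by symmetry.
So P(the ruby in chest 7) = 1/2.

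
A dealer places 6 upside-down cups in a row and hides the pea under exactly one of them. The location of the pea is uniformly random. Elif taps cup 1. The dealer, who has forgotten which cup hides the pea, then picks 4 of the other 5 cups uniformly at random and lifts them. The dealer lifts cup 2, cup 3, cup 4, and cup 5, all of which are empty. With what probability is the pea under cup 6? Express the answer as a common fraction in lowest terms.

1/2

Condition on the true location of the pea.
If it is under either of cups 1 and 6 (prior 1/6 each): the dealer picks exactly this set with probability 1/5 regardless, and none is the prize; weight (1/6)·(1/5) = 1/30 each.
If it is under any of cups 2, 3, 4, and 5 (prior 1/6 each): that cup was opened and seen not to hold the prize — ruled out; weight (1/6)·0 = 0 each.
The weights sum to 1/15.
So P(the pea under cup 6 | the dealer opened cup 2, cup 3, cup 4, and cup 5) = (1/30) / (1/15) = 1/2.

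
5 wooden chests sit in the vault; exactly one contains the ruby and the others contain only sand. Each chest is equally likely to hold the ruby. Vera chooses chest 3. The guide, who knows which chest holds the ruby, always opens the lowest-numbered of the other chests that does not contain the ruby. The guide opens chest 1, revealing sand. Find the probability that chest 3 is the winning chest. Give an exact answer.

1/4

Condition on the true location of the ruby.
If it is in chest 1 (prior 1/5): the guide opened chest 1, so this case is ruled out; weight (1/5)·0 = 0.
If it is in any of chests 2, 3, 4, and 5 (prior 1/5 each): chest 1 is the lowest-numbered option available, probability 1; weight (1/5)·1 = 1/5 each.
The weights sum to 4/5.
So P(the ruby in chest 3 | the guide opened chest 1) = (1/5) / (4/5) = 1/4.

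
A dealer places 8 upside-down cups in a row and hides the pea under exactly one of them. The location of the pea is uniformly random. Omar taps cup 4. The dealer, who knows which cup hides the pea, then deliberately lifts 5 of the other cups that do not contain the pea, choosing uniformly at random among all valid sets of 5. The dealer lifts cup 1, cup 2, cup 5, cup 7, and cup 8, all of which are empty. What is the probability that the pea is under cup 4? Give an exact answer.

1/8

Consider each possible location of the pea in turn.
If it is under any of cups 1, 2, 5, 7, and 8 (prior 1/8 each): that cup was opened and seen not to hold the prize — ruled out; weight (1/8)·0 = 0 each.
If it is under either of cups 3 and 6 (prior 1/8 each): the dealer has 6 equally likely choices, so probability 1/6; weight (1/8)·(1/6) = 1/48 each.
If it is under cup 4 (prior 1/8): the dealer has 21 equally likely choices, so probability 1/21; weight (1/8)·(1/21) = 1/168.
The weights sum to 1/21.
So P(the pea under cup 4 | the dealer opened cup 1, cup 2, cup 5, cup 7, and cup 8) = (1/168) / (1/21) = 1/8.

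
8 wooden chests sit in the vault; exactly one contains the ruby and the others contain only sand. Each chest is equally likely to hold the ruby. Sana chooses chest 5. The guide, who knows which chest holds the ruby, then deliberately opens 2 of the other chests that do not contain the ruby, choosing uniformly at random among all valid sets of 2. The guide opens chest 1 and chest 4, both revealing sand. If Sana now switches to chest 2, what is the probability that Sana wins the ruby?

7/40

Apply Bayes' rule, conditioning on where the ruby actually is.
If it is in either of chests 1 and 4 (prior 1/8 each): that chest was opened and seen not to hold the prize — ruled out; weight (1/8)·0 = 0 each.
If it is in any of chests 2, 3, 6, 7, and 8 (prior 1/8 each): the guide has 15 equally likely choices, so probability 1/15; weight (1/8)·(1/15) = 1/120 each.
If it is in chest 5 (prior 1/8): the guide has 21 equally likely choices, so probability 1/21; weight (1/8)·(1/21) = 1/168.
The weights sum to 1/21.
So P(the ruby in chest 2 | the guide opened chest 1 and chest 4) = (1/120) / (1/21) = 7/40.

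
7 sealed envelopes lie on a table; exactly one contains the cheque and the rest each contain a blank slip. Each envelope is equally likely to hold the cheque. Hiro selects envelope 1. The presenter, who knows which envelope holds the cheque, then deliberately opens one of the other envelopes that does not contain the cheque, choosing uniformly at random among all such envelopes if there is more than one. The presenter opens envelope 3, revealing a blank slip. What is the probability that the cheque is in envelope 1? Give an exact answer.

1/7

Condition on the true location of the cheque.
If it is in envelope 1 (prior 1/7): the presenter has 6 equally likely choices, so probability 1/6; weight (1/7)·(1/6) = 1/42.
If it is in any of envelopes 2, 4, 5, 6, and 7 (prior 1/7 each): the presenter has 5 equally likely choices, so probability 1/5; weight (1/7)·(1/5) = 1/35 each.
If it is in envelope 3 (prior 1/7): the presenter opened envelope 3, so this case is ruled out; weight (1/7)·0 = 0.
The weights sum to 1/6.
So P(the cheque in envelope 1 | the presenter opened envelope 3) = (1/42) / (1/6) = 1/7.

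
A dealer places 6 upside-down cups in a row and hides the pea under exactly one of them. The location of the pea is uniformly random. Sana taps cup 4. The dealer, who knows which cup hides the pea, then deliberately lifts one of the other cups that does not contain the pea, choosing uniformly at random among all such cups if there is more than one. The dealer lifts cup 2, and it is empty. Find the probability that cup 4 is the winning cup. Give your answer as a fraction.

Consider each possible location of the pea in turn.
If it is under any of cups 1, 3, 5, and 6 (prior 1/6 each): the dealer has 4 equally likely choices, so probability 1/4; weight (1/6)·(1/4) = 1/24 each.
If it is under cup 2 (prior 1/6): the dealer opened cup 2, so this case is ruled out; weight (1/6)·0 = 0.
If it is under cup 4 (prior 1/6): the dealer has 5 equally likely choices, so probability 1/5; weight (1/6)·(1/5) = 1/30.
The weights sum to 1/5.
So P(the pea under cup 4 | the dealer opened cup 2) = (1/30) / (1/5) = 1/6.

1/6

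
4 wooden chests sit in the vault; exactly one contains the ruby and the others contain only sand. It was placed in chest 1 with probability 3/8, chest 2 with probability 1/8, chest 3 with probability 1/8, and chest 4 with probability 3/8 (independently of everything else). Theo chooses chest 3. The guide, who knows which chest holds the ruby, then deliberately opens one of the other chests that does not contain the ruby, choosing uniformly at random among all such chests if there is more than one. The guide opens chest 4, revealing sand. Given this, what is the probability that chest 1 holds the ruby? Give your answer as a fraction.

Condition on the true location of the ruby.
If it is in chest 1 (prior 3/8): the guide has 2 equally likely choices, so probability 1/2; weight (3/8)·(1/2) = 3/16.
If it is in chest 2 (prior 1/8): the guide has 2 equally likely choices, so probability 1/2; weight (1/8)·(1/2) = 1/16.
If it is in chest 3 (prior 1/8): the guide has 3 equally likely choices, so probability 1/3; weight (1/8)·(1/3) = 1/24.
If it is in chest 4 (prior 3/8): the guide opened chest 4, so this case is ruled out; weight (3/8)·0 = 0.
The weights sum to 7/24.
So P(the ruby in chest 1 | the guide opened chest 4) = (3/16) / (7/24) = 9/14.

9/14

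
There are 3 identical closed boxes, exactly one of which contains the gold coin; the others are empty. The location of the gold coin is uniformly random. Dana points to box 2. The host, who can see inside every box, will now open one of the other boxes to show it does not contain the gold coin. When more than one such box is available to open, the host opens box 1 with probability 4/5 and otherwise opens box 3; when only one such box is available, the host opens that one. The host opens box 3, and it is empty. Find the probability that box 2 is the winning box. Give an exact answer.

1/6

Apply Bayes' rule, conditioning on where the gold coin actually is.
If it is in box 1 (prior 1/3): only box 3 is available, probability 1; weight (1/3)·1 = 1/3.
If it is in box 2 (prior 1/3): box 1 is available but not opened, probability 1/5; weight (1/3)·(1/5) = 1/15.
If it is in box 3 (prior 1/3): the host opened box 3, so this case is ruled out; weight (1/3)·0 = 0.
The weights sum to 2/5.
So P(the gold coin in box 2 | the host opened box 3) = (1/15) / (2/5) = 1/6.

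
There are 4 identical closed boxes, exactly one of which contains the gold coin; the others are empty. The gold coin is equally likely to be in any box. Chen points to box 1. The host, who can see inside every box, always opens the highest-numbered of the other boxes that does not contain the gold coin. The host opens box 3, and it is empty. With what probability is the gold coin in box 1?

Apply Bayes' rule, conditioning on where the gold coin actually is.
If it is in either of boxes 1 and 2 (prior 1/4 each): the host would have opened box 4 instead, probability 0; weight (1/4)·0 = 0 each.
If it is in box 3 (prior 1/4): the host opened box 3, so this case is ruled out; weight (1/4)·0 = 0.
If it is in box 4 (prior 1/4): box 3 is the highest-numbered option available, probability 1; weight (1/4)·1 = 1/4.
The weights sum to 1/4.
So P(the gold coin in box 1 | the host opened box 3) = 0 / (1/4) = 0.

0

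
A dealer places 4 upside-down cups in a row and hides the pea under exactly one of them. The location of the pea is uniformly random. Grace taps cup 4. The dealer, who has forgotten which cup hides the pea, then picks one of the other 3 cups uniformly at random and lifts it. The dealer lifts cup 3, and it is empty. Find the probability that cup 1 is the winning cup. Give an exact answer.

1/3

Because the dealer chose which cup to lift without knowing where the pea is, the choice is independent of the prize location. Learning that cup 3 does not hold the pea simply rules out that one location and leaves the remaining 3 cups still equally likely by symmetry.
So P(the pea under cup 1) = 1/3.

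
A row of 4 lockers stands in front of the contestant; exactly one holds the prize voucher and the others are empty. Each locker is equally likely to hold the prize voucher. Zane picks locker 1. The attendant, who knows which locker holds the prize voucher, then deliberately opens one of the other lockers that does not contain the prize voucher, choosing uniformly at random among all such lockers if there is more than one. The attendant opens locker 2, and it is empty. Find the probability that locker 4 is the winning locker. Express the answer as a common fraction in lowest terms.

Condition on the true location of the prize voucher.
If it is in locker 1 (prior 1/4): the attendant has 3 equally likely choices, so probability 1/3; weight (1/4)·(1/3) = 1/12.
If it is in locker 2 (prior 1/4): the attendant opened locker 2, so this case is ruled out; weight (1/4)·0 = 0.
If it is in either of lockers 3 and 4 (prior 1/4 each): the attendant has 2 equally likely choices, so probability 1/2; weight (1/4)·(1/2) = 1/8 each.
The weights sum to 1/3.
So P(the prize voucher in locker 4 | the attendant opened locker 2) = (1/8) / (1/3) = 3/8.

3/8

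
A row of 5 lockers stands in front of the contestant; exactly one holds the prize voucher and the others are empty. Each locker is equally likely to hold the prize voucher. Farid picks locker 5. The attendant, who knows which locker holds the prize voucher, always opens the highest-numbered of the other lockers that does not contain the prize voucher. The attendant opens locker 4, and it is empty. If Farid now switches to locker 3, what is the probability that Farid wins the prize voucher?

1/4

Condition on the true location of the prize voucher.
If it is in any of lockers 1, 2, 3, and 5 (prior 1/5 each): locker 4 is the highest-numbered option available, probability 1; weight (1/5)·1 = 1/5 each.
If it is in locker 4 (prior 1/5): the attendant opened locker 4, so this case is ruled out; weight (1/5)·0 = 0.
The weights sum to 4/5.
So P(the prize voucher in locker 3 | the attendant opened locker 4) = (1/5) / (4/5) = 1/4.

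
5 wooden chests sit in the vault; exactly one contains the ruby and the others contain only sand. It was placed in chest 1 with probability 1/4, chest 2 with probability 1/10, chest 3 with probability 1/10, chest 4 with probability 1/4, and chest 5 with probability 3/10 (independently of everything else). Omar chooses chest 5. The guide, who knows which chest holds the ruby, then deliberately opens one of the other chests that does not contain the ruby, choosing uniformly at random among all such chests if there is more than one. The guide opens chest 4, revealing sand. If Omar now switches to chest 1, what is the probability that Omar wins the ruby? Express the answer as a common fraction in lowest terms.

Apply Bayes' rule, conditioning on where the ruby actually is.
If it is in chest 1 (prior 1/4): the guide has 3 equally likely choices, so probability 1/3; weight (1/4)·(1/3) = 1/12.
If it is in either of chests 2 and 3 (prior 1/10 each): the guide has 3 equally likely choices, so probability 1/3; weight (1/10)·(1/3) = 1/30 each.
If it is in chest 4 (prior 1/4): the guide opened chest 4, so this case is ruled out; weight (1/4)·0 = 0.
If it is in chest 5 (prior 3/10): the guide has 4 equally likely choices, so probability 1/4; weight (3/10)·(1/4) = 3/40.
The weights sum to 9/40.
So P(the ruby in chest 1 | the guide opened chest 4) = (1/12) / (9/40) = 10/27.

10/27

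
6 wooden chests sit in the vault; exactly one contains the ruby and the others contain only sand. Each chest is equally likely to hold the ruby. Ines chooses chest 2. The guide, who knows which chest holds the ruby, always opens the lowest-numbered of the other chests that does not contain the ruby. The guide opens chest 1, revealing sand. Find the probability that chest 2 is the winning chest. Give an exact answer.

1/5

Condition on the true location of the ruby.
If it is in chest 1 (prior 1/6): the guide opened chest 1, so this case is ruled out; weight (1/6)·0 = 0.
If it is in any of chests 2, 3, 4, 5, and 6 (prior 1/6 each): chest 1 is the lowest-numbered option available, probability 1; weight (1/6)·1 = 1/6 each.
The weights sum to 5/6.
So P(the ruby in chest 2 | the guide opened chest 1) = (1/6) / (5/6) = 1/5.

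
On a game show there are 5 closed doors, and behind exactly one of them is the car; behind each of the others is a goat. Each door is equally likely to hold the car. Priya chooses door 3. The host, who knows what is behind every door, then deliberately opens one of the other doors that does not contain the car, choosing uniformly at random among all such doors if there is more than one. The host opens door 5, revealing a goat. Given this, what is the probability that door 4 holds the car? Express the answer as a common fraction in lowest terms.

4/15

Apply Bayes' rule, conditioning on where the car actually is.
If it is behind any of doors 1, 2, and 4 (prior 1/5 each): the host has 3 equally likely choices, so probability 1/3; weight (1/5)·(1/3) = 1/15 each.
If it is behind door 3 (prior 1/5): the host has 4 equally likely choices, so probability 1/4; weight (1/5)·(1/4) = 1/20.
If it is behind door 5 (prior 1/5): the host opened door 5, so this case is ruled out; weight (1/5)·0 = 0.
The weights sum to 1/4.
So P(the car behind door 4 | the host opened door 5) = (1/15) / (1/4) = 4/15.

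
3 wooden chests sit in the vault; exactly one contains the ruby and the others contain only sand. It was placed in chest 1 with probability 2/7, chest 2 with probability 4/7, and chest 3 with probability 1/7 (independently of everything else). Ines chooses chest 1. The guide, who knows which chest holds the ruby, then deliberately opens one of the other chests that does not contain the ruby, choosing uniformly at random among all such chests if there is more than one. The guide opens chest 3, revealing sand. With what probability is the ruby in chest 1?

Consider each possible location of the ruby in turn.
If it is in chest 1 (prior 2/7): the guide has 2 equally likely choices, so probability 1/2; weight (2/7)·(1/2) = 1/7.
If it is in chest 2 (prior 4/7): the guide has no choice, probability 1; weight (4/7)·1 = 4/7.
If it is in chest 3 (prior 1/7): the guide opened chest 3, so this case is ruled out; weight (1/7)·0 = 0.
The weights sum to 5/7.
So P(the ruby in chest 1 | the guide opened chest 3) = (1/7) / (5/7) = 1/5.

1/5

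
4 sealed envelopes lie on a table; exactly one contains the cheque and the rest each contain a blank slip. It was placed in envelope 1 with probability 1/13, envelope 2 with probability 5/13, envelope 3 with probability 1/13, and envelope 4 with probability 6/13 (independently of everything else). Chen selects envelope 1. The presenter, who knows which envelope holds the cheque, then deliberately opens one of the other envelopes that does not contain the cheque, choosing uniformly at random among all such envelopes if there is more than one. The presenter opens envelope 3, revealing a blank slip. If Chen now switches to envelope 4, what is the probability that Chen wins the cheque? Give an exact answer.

Apply Bayes' rule, conditioning on where the cheque actually is.
If it is in envelope 1 (prior 1/13): the presenter has 3 equally likely choices, so probability 1/3; weight (1/13)·(1/3) = 1/39.
If it is in envelope 2 (prior 5/13): the presenter has 2 equally likely choices, so probability 1/2; weight (5/13)·(1/2) = 5/26.
If it is in envelope 3 (prior 1/13): the presenter opened envelope 3, so this case is ruled out; weight (1/13)·0 = 0.
If it is in envelope 4 (prior 6/13): the presenter has 2 equally likely choices, so probability 1/2; weight (6/13)·(1/2) = 3/13.
The weights sum to 35/78.
So P(the cheque in envelope 4 | the presenter opened envelope 3) = (3/13) / (35/78) = 18/35.

18/35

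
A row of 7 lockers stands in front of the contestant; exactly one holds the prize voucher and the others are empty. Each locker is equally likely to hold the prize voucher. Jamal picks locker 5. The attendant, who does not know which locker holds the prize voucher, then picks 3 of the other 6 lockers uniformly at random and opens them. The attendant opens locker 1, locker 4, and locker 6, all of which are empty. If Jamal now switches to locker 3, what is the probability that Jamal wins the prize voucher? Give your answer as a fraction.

1/4

Apply Bayes' rule, conditioning on where the prize voucher actually is.
If it is in any of lockers 1, 4, and 6 (prior 1/7 each): that locker was opened and seen not to hold the prize — ruled out; weight (1/7)·0 = 0 each.
If it is in any of lockers 2, 3, 5, and 7 (prior 1/7 each): the attendant picks exactly this set with probability 1/20 regardless, and none is the prize; weight (1/7)·(1/20) = 1/140 each.
The weights sum to 1/35.
So P(the prize voucher in locker 3 | the attendant opened locker 1, locker 4, and locker 6) = (1/140) / (1/35) = 1/4.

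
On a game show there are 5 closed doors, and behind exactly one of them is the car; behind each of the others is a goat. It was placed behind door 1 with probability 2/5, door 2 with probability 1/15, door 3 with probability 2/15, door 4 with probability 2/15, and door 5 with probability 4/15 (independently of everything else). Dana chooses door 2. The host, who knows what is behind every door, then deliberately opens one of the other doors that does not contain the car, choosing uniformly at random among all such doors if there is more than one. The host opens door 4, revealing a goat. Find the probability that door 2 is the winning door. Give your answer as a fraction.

Consider each possible location of the car in turn.
If it is behind door 1 (prior 2/5): the host has 3 equally likely choices, so probability 1/3; weight (2/5)·(1/3) = 2/15.
If it is behind door 2 (prior 1/15): the host has 4 equally likely choices, so probability 1/4; weight (1/15)·(1/4) = 1/60.
If it is behind door 3 (prior 2/15): the host has 3 equally likely choices, so probability 1/3; weight (2/15)·(1/3) = 2/45.
If it is behind door 4 (prior 2/15): the host opened door 4, so this case is ruled out; weight (2/15)·0 = 0.
If it is behind door 5 (prior 4/15): the host has 3 equally likely choices, so probability 1/3; weight (4/15)·(1/3) = 4/45.
The weights sum to 17/60.
So P(the car behind door 2 | the host opened door 4) = (1/60) / (17/60) = 1/17.

1/17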